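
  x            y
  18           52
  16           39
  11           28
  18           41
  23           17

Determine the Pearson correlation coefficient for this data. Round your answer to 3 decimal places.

-0.205

n = 5, Σx = 86, Σy = 177, Σx² = 1554, Σy² = 6979, Σxy = 2997
nΣxy − ΣxΣy = 14985 − 15222 = -237
nΣx² − (Σx)² = 7770 − 7396 = 374; nΣy² − (Σy)² = 34895 − 31329 = 3566
r = -237 / √(374 × 3566) = -237 / 1154.8524 ≈ -0.205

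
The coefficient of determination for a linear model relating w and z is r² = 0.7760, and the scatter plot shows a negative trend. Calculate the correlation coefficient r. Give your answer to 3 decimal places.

-0.881

|r| = √0.7760 = 0.881
The association is negative, so r = −0.881.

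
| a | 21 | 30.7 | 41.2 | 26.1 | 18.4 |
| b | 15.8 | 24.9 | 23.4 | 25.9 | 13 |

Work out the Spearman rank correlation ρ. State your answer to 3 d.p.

Rank a: 2, 4, 5, 3, 1
Rank b: 2, 4, 3, 5, 1
d = rank(a) − rank(b): 0, 0, 2, -2, 0; Σd² = 8
ρ = 1 − 6Σd² / [n(n²−1)] = 1 − 6×8 / (5×24) = 1 − 48/120 ≈ 0.600

0.600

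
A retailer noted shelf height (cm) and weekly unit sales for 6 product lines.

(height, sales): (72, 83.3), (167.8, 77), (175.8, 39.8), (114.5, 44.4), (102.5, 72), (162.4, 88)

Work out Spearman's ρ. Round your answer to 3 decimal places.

-0.371

Rank height: 1, 5, 6, 3, 2, 4
Rank sales: 5, 4, 1, 2, 3, 6
d = rank(height) − rank(sales): -4, 1, 5, 1, -1, -2; Σd² = 48
ρ = 1 − 6Σd² / [n(n²−1)] = 1 − 6×48 / (6×35) = 1 − 288/210 ≈ -0.371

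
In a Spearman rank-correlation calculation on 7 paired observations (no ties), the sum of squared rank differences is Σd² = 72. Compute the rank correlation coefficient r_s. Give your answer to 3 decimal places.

ρ = 1 − 6Σd² / [n(n²−1)] = 1 − 6×72 / (7×48)
  = 1 − 432/336 = 1 − 1.2857 ≈ -0.286

-0.286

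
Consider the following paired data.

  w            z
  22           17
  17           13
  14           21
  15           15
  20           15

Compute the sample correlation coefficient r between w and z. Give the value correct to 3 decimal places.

-0.284

n = 5, Σw = 88, Σz = 81, Σw² = 1594, Σz² = 1349, Σwz = 1414
nΣwz − ΣwΣz = 7070 − 7128 = -58
nΣw² − (Σw)² = 7970 − 7744 = 226; nΣz² − (Σz)² = 6745 − 6561 = 184
r = -58 / √(226 × 184) = -58 / 203.9216 ≈ -0.284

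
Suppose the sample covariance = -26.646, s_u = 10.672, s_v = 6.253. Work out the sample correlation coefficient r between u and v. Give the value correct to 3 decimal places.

r = Cov(u,v) / (s_u · s_v) = -26.646 / (10.672 × 6.253)
  = -26.646 / 66.7320 ≈ -0.399

-0.399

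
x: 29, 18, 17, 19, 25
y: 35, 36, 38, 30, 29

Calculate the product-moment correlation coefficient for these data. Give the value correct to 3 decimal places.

-0.306

n = 5, Σx = 108, Σy = 168, Σx² = 2440, Σy² = 5706, Σxy = 3604
nΣxy − ΣxΣy = 18020 − 18144 = -124
nΣx² − (Σx)² = 12200 − 11664 = 536; nΣy² − (Σy)² = 28530 − 28224 = 306
r = -124 / √(536 × 306) = -124 / 404.9889 ≈ -0.306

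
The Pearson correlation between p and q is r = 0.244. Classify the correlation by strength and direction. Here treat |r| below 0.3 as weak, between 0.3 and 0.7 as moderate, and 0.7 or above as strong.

r = 0.244 > 0 so the relationship is positive.
|r| = 0.244, which falls in the weak range.

weak positive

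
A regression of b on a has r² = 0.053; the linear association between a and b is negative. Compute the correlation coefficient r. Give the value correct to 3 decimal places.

-0.230

|r| = √0.053 = 0.230
The association is negative, so r = −0.230.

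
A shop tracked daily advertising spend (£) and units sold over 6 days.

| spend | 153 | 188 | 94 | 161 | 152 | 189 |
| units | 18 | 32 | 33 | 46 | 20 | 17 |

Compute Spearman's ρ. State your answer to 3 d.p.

-0.371

Rank spend: 3, 5, 1, 4, 2, 6
Rank units: 2, 4, 5, 6, 3, 1
d = rank(spend) − rank(units): 1, 1, -4, -2, -1, 5; Σd² = 48
ρ = 1 − 6Σd² / [n(n²−1)] = 1 − 6×48 / (6×35) = 1 − 288/210 ≈ -0.371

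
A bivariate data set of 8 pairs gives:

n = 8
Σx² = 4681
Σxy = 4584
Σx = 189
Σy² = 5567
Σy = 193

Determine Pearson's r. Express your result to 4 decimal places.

0.0550

r = (nΣxy − ΣxΣy) / √[(nΣx² − (Σx)²)(nΣy² − (Σy)²)]
Numerator: 8×4584 − 189×193 = 195
Denominator: √[(37448 − 35721)(44536 − 37249)] = √[1727 × 7287] = 3547.4849
r = 195 / 3547.4849 ≈ 0.0550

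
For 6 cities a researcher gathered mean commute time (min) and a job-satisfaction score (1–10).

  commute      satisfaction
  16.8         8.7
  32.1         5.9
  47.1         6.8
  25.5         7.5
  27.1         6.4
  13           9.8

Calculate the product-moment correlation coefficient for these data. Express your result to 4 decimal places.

n = 6, Σx = 161.6, Σy = 45.1, Σx² = 5084.72, Σy² = 349.99, Σxy = 1147.92
nΣxy − ΣxΣy = 6887.52 − 7288.16 = -400.64
nΣx² − (Σx)² = 30508.32 − 26114.56 = 4393.76; nΣy² − (Σy)² = 2099.94 − 2034.01 = 65.93
r = -400.64 / √(4393.76 × 65.93) = -400.64 / 538.2198 ≈ -0.7444

-0.7444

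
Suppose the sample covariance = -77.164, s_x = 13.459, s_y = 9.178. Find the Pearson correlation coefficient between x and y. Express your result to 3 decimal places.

-0.625

r = Cov(x,y) / (s_x · s_y) = -77.164 / (13.459 × 9.178)
  = -77.164 / 123.5267 ≈ -0.625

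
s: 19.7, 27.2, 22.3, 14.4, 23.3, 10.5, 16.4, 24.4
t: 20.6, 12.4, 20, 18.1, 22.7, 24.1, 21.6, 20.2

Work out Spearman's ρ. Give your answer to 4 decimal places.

-0.4524

Rank s: 4, 8, 5, 2, 6, 1, 3, 7
Rank t: 5, 1, 3, 2, 7, 8, 6, 4
d = rank(s) − rank(t): -1, 7, 2, 0, -1, -7, -3, 3; Σd² = 122
ρ = 1 − 6Σd² / [n(n²−1)] = 1 − 6×122 / (8×63) = 1 − 732/504 ≈ -0.4524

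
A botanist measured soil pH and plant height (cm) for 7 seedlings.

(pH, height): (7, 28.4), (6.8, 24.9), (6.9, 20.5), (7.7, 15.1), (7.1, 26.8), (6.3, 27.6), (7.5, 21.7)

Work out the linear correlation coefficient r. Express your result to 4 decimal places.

n = 7, Σx = 49.3, Σy = 165, Σx² = 348.49, Σy² = 4025.72, Σxy = 1152.75
nΣxy − ΣxΣy = 8069.25 − 8134.5 = -65.25
nΣx² − (Σx)² = 2439.43 − 2430.49 = 8.94; nΣy² − (Σy)² = 28180.04 − 27225 = 955.04
r = -65.25 / √(8.94 × 955.04) = -65.25 / 92.4016 ≈ -0.7062

-0.7062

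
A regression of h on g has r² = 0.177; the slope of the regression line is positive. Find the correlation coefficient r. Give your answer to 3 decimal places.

|r| = √0.177 = 0.421
The association is positive, so r = 0.421.

0.421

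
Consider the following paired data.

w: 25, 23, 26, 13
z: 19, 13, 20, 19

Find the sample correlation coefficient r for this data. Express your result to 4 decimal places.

n = 4, Σw = 87, Σz = 71, Σw² = 1999, Σz² = 1291, Σwz = 1541
nΣwz − ΣwΣz = 6164 − 6177 = -13
nΣw² − (Σw)² = 7996 − 7569 = 427; nΣz² − (Σz)² = 5164 − 5041 = 123
r = -13 / √(427 × 123) = -13 / 229.1746 ≈ -0.0567

-0.0567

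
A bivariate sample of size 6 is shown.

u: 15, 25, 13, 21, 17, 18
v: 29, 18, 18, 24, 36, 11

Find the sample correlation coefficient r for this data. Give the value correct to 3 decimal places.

n = 6, Σu = 109, Σv = 136, Σu² = 2073, Σv² = 3482, Σuv = 2433
nΣuv − ΣuΣv = 14598 − 14824 = -226
nΣu² − (Σu)² = 12438 − 11881 = 557; nΣv² − (Σv)² = 20892 − 18496 = 2396
r = -226 / √(557 × 2396) = -226 / 1155.2368 ≈ -0.196

-0.196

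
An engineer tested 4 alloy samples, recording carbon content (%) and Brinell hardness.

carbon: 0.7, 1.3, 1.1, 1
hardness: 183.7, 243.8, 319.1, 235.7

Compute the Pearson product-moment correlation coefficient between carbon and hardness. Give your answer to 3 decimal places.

n = 4, Σx = 4.1, Σy = 982.3, Σx² = 4.39, Σy² = 250563.43, Σxy = 1032.24
nΣxy − ΣxΣy = 4128.96 − 4027.43 = 101.53
nΣx² − (Σx)² = 17.56 − 16.81 = 0.75; nΣy² − (Σy)² = 1002253.72 − 964913.29 = 37340.43
r = 101.53 / √(0.75 × 37340.43) = 101.53 / 167.3479 ≈ 0.607

0.607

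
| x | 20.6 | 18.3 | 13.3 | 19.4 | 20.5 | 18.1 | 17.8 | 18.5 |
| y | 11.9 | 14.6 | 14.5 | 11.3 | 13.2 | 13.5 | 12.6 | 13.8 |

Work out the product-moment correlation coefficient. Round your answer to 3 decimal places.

-0.593

n = 8, Σx = 146.5, Σy = 105.4, Σx² = 2719.45, Σy² = 1398.4, Σxy = 1918.92
nΣxy − ΣxΣy = 15351.36 − 15441.1 = -89.74
nΣx² − (Σx)² = 21755.6 − 21462.25 = 293.35; nΣy² − (Σy)² = 11187.2 − 11109.16 = 78.04
r = -89.74 / √(293.35 × 78.04) = -89.74 / 151.3044 ≈ -0.593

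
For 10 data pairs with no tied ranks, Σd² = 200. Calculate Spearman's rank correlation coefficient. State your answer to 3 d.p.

-0.212

ρ = 1 − 6Σd² / [n(n²−1)] = 1 − 6×200 / (10×99)
  = 1 − 1200/990 = 1 − 1.2121 ≈ -0.212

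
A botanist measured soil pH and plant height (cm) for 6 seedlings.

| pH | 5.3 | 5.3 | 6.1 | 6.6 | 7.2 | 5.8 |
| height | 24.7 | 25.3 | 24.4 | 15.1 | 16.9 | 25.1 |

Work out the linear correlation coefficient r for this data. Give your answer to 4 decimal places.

n = 6, Σx = 36.3, Σy = 131.5, Σx² = 222.43, Σy² = 2989.17, Σxy = 780.76
nΣxy − ΣxΣy = 4684.56 − 4773.45 = -88.89
nΣx² − (Σx)² = 1334.58 − 1317.69 = 16.89; nΣy² − (Σy)² = 17935.02 − 17292.25 = 642.77
r = -88.89 / √(16.89 × 642.77) = -88.89 / 104.1940 ≈ -0.8531

-0.8531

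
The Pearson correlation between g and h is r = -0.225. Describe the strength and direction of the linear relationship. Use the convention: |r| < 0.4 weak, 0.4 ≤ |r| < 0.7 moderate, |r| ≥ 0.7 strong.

r = -0.225 < 0 so the relationship is negative.
|r| = 0.225, which falls in the weak range.

weak negative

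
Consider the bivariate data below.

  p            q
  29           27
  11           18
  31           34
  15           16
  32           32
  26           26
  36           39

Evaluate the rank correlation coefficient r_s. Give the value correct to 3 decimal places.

0.929

Rank p: 4, 1, 5, 2, 6, 3, 7
Rank q: 4, 2, 6, 1, 5, 3, 7
d = rank(p) − rank(q): 0, -1, -1, 1, 1, 0, 0; Σd² = 4
ρ = 1 − 6Σd² / [n(n²−1)] = 1 − 6×4 / (7×48) = 1 − 24/336 ≈ 0.929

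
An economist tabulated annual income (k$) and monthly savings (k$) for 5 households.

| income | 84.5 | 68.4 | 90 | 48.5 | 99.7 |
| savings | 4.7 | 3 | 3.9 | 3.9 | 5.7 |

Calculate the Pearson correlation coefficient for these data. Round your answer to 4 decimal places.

n = 5, Σx = 391.1, Σy = 21.2, Σx² = 32211.15, Σy² = 94, Σxy = 1710.79
nΣxy − ΣxΣy = 8553.95 − 8291.32 = 262.63
nΣx² − (Σx)² = 161055.75 − 152959.21 = 8096.54; nΣy² − (Σy)² = 470 − 449.44 = 20.56
r = 262.63 / √(8096.54 × 20.56) = 262.63 / 408.0011 ≈ 0.6437

0.6437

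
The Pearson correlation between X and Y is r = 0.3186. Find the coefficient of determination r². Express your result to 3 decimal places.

0.102

r² = (0.3186)² = 0.102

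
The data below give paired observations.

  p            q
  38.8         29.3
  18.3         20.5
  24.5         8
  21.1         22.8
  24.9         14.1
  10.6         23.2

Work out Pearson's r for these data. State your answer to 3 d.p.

0.201

n = 6, Σp = 138.2, Σq = 117.9, Σp² = 3618.16, Σq² = 2599.63, Σpq = 2786.08
nΣpq − ΣpΣq = 16716.48 − 16293.78 = 422.7
nΣp² − (Σp)² = 21708.96 − 19099.24 = 2609.72; nΣq² − (Σq)² = 15597.78 − 13900.41 = 1697.37
r = 422.7 / √(2609.72 × 1697.37) = 422.7 / 2104.6759 ≈ 0.201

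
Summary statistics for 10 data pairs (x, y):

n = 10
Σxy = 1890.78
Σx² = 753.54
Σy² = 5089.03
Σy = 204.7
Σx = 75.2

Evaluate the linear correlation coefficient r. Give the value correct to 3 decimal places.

r = (nΣxy − ΣxΣy) / √[(nΣx² − (Σx)²)(nΣy² − (Σy)²)]
Numerator: 10×1890.78 − 75.2×204.7 = 3514.36
Denominator: √[(7535.4 − 5655.04)(50890.3 − 41902.09)] = √[1880.36 × 8988.21] = 4111.0912
r = 3514.36 / 4111.0912 ≈ 0.855

0.855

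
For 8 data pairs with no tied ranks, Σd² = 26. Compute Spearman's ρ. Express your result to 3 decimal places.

0.690

ρ = 1 − 6Σd² / [n(n²−1)] = 1 − 6×26 / (8×63)
  = 1 − 156/504 = 1 − 0.3095 ≈ 0.690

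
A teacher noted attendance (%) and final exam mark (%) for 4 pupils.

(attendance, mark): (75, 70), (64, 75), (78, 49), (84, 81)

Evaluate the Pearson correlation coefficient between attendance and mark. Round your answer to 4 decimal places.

n = 4, Σx = 301, Σy = 275, Σx² = 22861, Σy² = 19487, Σxy = 20676
nΣxy − ΣxΣy = 82704 − 82775 = -71
nΣx² − (Σx)² = 91444 − 90601 = 843; nΣy² − (Σy)² = 77948 − 75625 = 2323
r = -71 / √(843 × 2323) = -71 / 1399.3888 ≈ -0.0507

-0.0507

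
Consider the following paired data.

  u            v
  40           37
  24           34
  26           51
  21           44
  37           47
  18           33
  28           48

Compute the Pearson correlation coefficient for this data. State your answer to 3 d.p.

0.213

n = 7, Σu = 194, Σv = 294, Σu² = 5770, Σv² = 12664, Σuv = 8223
nΣuv − ΣuΣv = 57561 − 57036 = 525
nΣu² − (Σu)² = 40390 − 37636 = 2754; nΣv² − (Σv)² = 88648 − 86436 = 2212
r = 525 / √(2754 × 2212) = 525 / 2468.1669 ≈ 0.213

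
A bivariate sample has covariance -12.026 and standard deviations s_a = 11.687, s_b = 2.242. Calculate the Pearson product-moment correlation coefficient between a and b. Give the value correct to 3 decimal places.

-0.459

r = Cov(a,b) / (s_a · s_b) = -12.026 / (11.687 × 2.242)
  = -12.026 / 26.2023 ≈ -0.459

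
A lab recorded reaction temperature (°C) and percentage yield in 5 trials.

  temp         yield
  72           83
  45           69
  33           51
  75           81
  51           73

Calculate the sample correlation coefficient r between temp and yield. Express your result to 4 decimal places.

0.9339

n = 5, Σx = 276, Σy = 357, Σx² = 16524, Σy² = 26141, Σxy = 20562
nΣxy − ΣxΣy = 102810 − 98532 = 4278
nΣx² − (Σx)² = 82620 − 76176 = 6444; nΣy² − (Σy)² = 130705 − 127449 = 3256
r = 4278 / √(6444 × 3256) = 4278 / 4580.5746 ≈ 0.9339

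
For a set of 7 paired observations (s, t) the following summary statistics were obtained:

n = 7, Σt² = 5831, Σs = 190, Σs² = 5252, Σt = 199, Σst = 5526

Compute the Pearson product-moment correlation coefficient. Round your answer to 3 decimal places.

r = (nΣst − ΣsΣt) / √[(nΣs² − (Σs)²)(nΣt² − (Σt)²)]
Numerator: 7×5526 − 190×199 = 872
Denominator: √[(36764 − 36100)(40817 − 39601)] = √[664 × 1216] = 898.5677
r = 872 / 898.5677 ≈ 0.970

0.970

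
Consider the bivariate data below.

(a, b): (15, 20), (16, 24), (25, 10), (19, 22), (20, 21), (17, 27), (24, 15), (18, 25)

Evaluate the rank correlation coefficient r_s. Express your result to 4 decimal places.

-0.5714

Rank a: 1, 2, 8, 5, 6, 3, 7, 4
Rank b: 3, 6, 1, 5, 4, 8, 2, 7
d = rank(a) − rank(b): -2, -4, 7, 0, 2, -5, 5, -3; Σd² = 132
ρ = 1 − 6Σd² / [n(n²−1)] = 1 − 6×132 / (8×63) = 1 − 792/504 ≈ -0.5714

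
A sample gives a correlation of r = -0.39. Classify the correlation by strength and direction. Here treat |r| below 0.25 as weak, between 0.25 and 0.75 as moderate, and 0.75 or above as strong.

r = -0.39 < 0 so the relationship is negative.
|r| = 0.39, which falls in the moderate range.

moderate negative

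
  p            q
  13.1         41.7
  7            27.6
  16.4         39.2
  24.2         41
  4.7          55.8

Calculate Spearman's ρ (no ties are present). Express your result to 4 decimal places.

-0.3000

Rank p: 3, 2, 4, 5, 1
Rank q: 4, 1, 2, 3, 5
d = rank(p) − rank(q): -1, 1, 2, 2, -4; Σd² = 26
ρ = 1 − 6Σd² / [n(n²−1)] = 1 − 6×26 / (5×24) = 1 − 156/120 ≈ -0.3000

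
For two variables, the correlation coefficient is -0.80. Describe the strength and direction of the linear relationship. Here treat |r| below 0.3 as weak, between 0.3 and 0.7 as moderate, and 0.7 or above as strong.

strong negative

r = -0.80 < 0 so the relationship is negative.
|r| = 0.80, which falls in the strong range.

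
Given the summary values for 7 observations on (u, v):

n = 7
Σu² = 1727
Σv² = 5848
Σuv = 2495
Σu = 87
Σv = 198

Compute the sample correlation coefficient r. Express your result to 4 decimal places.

0.0854

r = (nΣuv − ΣuΣv) / √[(nΣu² − (Σu)²)(nΣv² − (Σv)²)]
Numerator: 7×2495 − 87×198 = 239
Denominator: √[(12089 − 7569)(40936 − 39204)] = √[4520 × 1732] = 2797.9707
r = 239 / 2797.9707 ≈ 0.0854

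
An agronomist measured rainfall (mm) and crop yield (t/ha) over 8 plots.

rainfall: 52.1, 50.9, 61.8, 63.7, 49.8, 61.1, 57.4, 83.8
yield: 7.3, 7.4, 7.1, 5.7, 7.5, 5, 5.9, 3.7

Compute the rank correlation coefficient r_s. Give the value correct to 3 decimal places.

Rank rainfall: 3, 2, 6, 7, 1, 5, 4, 8
Rank yield: 6, 7, 5, 3, 8, 2, 4, 1
d = rank(rainfall) − rank(yield): -3, -5, 1, 4, -7, 3, 0, 7; Σd² = 158
ρ = 1 − 6Σd² / [n(n²−1)] = 1 − 6×158 / (8×63) = 1 − 948/504 ≈ -0.881

-0.881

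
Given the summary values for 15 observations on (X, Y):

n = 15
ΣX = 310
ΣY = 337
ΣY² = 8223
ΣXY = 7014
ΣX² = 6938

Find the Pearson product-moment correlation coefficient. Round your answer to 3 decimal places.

0.084

r = (nΣXY − ΣXΣY) / √[(nΣX² − (ΣX)²)(nΣY² − (ΣY)²)]
Numerator: 15×7014 − 310×337 = 740
Denominator: √[(104070 − 96100)(123345 − 113569)] = √[7970 × 9776] = 8826.9315
r = 740 / 8826.9315 ≈ 0.084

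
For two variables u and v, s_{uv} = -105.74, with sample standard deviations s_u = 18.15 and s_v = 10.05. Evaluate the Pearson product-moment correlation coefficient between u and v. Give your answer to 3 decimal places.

r = Cov(u,v) / (s_u · s_v) = -105.74 / (18.15 × 10.05)
  = -105.74 / 182.4075 ≈ -0.580

-0.580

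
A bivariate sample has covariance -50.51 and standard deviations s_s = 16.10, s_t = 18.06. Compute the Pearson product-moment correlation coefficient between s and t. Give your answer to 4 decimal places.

-0.1737

r = Cov(s,t) / (s_s · s_t) = -50.51 / (16.10 × 18.06)
  = -50.51 / 290.7660 ≈ -0.1737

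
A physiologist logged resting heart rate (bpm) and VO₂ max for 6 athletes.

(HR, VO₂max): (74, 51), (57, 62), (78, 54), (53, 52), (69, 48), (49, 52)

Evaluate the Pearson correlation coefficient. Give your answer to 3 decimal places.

n = 6, Σx = 380, Σy = 319, Σx² = 24780, Σy² = 17073, Σxy = 20136
nΣxy − ΣxΣy = 120816 − 121220 = -404
nΣx² − (Σx)² = 148680 − 144400 = 4280; nΣy² − (Σy)² = 102438 − 101761 = 677
r = -404 / √(4280 × 677) = -404 / 1702.2221 ≈ -0.237

-0.237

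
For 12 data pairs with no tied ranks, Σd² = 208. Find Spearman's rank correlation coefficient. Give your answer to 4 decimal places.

0.2727

ρ = 1 − 6Σd² / [n(n²−1)] = 1 − 6×208 / (12×143)
  = 1 − 1248/1716 = 1 − 0.72727 ≈ 0.2727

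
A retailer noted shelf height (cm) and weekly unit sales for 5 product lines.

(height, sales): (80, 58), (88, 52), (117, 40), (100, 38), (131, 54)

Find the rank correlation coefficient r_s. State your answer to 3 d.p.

-0.300

Rank height: 1, 2, 4, 3, 5
Rank sales: 5, 3, 2, 1, 4
d = rank(height) − rank(sales): -4, -1, 2, 2, 1; Σd² = 26
ρ = 1 − 6Σd² / [n(n²−1)] = 1 − 6×26 / (5×24) = 1 − 156/120 ≈ -0.300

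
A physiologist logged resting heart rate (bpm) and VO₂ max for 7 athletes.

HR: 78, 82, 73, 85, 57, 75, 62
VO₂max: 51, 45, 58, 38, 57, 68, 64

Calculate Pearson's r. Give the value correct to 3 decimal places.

n = 7, Σx = 512, Σy = 381, Σx² = 38080, Σy² = 21403, Σxy = 27449
nΣxy − ΣxΣy = 192143 − 195072 = -2929
nΣx² − (Σx)² = 266560 − 262144 = 4416; nΣy² − (Σy)² = 149821 − 145161 = 4660
r = -2929 / √(4416 × 4660) = -2929 / 4536.3598 ≈ -0.646

-0.646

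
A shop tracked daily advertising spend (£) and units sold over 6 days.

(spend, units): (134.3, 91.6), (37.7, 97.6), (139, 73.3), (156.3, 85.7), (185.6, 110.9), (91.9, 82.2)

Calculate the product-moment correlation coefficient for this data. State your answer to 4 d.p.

n = 6, Σx = 744.8, Σy = 541.3, Σx² = 106101.44, Σy² = 49689.35, Σxy = 67702.23
nΣxy − ΣxΣy = 406213.38 − 403160.24 = 3053.14
nΣx² − (Σx)² = 636608.64 − 554727.04 = 81881.6; nΣy² − (Σy)² = 298136.1 − 293005.69 = 5130.41
r = 3053.14 / √(81881.6 × 5130.41) = 3053.14 / 20496.0040 ≈ 0.1490

0.1490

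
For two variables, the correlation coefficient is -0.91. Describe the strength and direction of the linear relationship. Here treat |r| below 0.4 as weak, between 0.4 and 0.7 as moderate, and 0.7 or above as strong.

r = -0.91 < 0 so the relationship is negative.
|r| = 0.91, which falls in the strong range.

strong negative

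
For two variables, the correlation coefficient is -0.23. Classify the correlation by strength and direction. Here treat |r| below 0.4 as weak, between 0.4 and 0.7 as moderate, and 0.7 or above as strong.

r = -0.23 < 0 so the relationship is negative.
|r| = 0.23, which falls in the weak range.

weak negative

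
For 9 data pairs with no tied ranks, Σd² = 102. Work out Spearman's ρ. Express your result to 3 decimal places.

0.150

ρ = 1 − 6Σd² / [n(n²−1)] = 1 − 6×102 / (9×80)
  = 1 − 612/720 = 1 − 0.8500 ≈ 0.150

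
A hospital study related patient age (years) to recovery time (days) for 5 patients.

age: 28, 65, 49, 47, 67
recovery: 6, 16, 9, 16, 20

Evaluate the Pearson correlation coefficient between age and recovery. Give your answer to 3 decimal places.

n = 5, Σx = 256, Σy = 67, Σx² = 14108, Σy² = 1029, Σxy = 3741
nΣxy − ΣxΣy = 18705 − 17152 = 1553
nΣx² − (Σx)² = 70540 − 65536 = 5004; nΣy² − (Σy)² = 5145 − 4489 = 656
r = 1553 / √(5004 × 656) = 1553 / 1811.8013 ≈ 0.857

0.857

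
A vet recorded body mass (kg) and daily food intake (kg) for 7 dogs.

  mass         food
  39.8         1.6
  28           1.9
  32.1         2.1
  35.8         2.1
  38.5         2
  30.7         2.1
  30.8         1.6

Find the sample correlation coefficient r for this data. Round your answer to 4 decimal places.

-0.1625

n = 7, Σx = 235.7, Σy = 13.4, Σx² = 8053.47, Σy² = 25.96, Σxy = 450.22
nΣxy − ΣxΣy = 3151.54 − 3158.38 = -6.84
nΣx² − (Σx)² = 56374.29 − 55554.49 = 819.8; nΣy² − (Σy)² = 181.72 − 179.56 = 2.16
r = -6.84 / √(819.8 × 2.16) = -6.84 / 42.0805 ≈ -0.1625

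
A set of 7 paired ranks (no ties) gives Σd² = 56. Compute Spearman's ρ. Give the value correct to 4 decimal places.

0.0000

ρ = 1 − 6Σd² / [n(n²−1)] = 1 − 6×56 / (7×48)
  = 1 − 336/336 = 1 − 1.00000 ≈ 0.0000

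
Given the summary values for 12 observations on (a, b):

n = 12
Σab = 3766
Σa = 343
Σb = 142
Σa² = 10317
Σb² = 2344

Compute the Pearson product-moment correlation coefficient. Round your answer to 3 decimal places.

r = (nΣab − ΣaΣb) / √[(nΣa² − (Σa)²)(nΣb² − (Σb)²)]
Numerator: 12×3766 − 343×142 = -3514
Denominator: √[(123804 − 117649)(28128 − 20164)] = √[6155 × 7964] = 7001.3156
r = -3514 / 7001.3156 ≈ -0.502

-0.502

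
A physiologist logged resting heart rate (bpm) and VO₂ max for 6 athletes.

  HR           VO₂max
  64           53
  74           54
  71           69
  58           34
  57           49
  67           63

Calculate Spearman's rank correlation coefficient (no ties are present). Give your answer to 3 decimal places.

Rank HR: 3, 6, 5, 2, 1, 4
Rank VO₂max: 3, 4, 6, 1, 2, 5
d = rank(HR) − rank(VO₂max): 0, 2, -1, 1, -1, -1; Σd² = 8
ρ = 1 − 6Σd² / [n(n²−1)] = 1 − 6×8 / (6×35) = 1 − 48/210 ≈ 0.771

0.771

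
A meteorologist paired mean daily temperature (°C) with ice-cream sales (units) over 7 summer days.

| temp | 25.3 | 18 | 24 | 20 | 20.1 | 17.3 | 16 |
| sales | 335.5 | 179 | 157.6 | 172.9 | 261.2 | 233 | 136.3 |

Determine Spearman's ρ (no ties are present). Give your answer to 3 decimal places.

Rank temp: 7, 3, 6, 4, 5, 2, 1
Rank sales: 7, 4, 2, 3, 6, 5, 1
d = rank(temp) − rank(sales): 0, -1, 4, 1, -1, -3, 0; Σd² = 28
ρ = 1 − 6Σd² / [n(n²−1)] = 1 − 6×28 / (7×48) = 1 − 168/336 ≈ 0.500

0.500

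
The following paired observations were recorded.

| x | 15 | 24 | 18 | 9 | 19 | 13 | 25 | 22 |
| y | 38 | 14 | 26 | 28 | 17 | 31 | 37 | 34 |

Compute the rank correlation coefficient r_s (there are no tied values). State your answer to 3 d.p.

-0.071

Rank x: 3, 7, 4, 1, 5, 2, 8, 6
Rank y: 8, 1, 3, 4, 2, 5, 7, 6
d = rank(x) − rank(y): -5, 6, 1, -3, 3, -3, 1, 0; Σd² = 90
ρ = 1 − 6Σd² / [n(n²−1)] = 1 − 6×90 / (8×63) = 1 − 540/504 ≈ -0.071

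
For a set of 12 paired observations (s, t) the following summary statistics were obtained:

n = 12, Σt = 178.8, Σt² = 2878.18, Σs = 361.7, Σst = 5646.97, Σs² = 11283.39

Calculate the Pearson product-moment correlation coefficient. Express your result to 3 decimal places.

0.902

r = (nΣst − ΣsΣt) / √[(nΣs² − (Σs)²)(nΣt² − (Σt)²)]
Numerator: 12×5646.97 − 361.7×178.8 = 3091.68
Denominator: √[(135400.68 − 130826.89)(34538.16 − 31969.44)] = √[4573.79 × 2568.72] = 3427.6502
r = 3091.68 / 3427.6502 ≈ 0.902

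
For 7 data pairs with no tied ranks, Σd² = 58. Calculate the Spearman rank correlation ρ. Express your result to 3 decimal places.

-0.036

ρ = 1 − 6Σd² / [n(n²−1)] = 1 − 6×58 / (7×48)
  = 1 − 348/336 = 1 − 1.0357 ≈ -0.036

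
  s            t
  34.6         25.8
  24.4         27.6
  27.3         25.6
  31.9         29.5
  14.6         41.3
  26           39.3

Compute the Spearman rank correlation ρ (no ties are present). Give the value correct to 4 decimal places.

Rank s: 6, 2, 4, 5, 1, 3
Rank t: 2, 3, 1, 4, 6, 5
d = rank(s) − rank(t): 4, -1, 3, 1, -5, -2; Σd² = 56
ρ = 1 − 6Σd² / [n(n²−1)] = 1 − 6×56 / (6×35) = 1 − 336/210 ≈ -0.6000

-0.6000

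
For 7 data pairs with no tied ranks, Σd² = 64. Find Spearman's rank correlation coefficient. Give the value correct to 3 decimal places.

ρ = 1 − 6Σd² / [n(n²−1)] = 1 − 6×64 / (7×48)
  = 1 − 384/336 = 1 − 1.1429 ≈ -0.143

-0.143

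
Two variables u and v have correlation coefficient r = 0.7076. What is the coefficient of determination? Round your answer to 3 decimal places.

r² = (0.7076)² = 0.501

0.501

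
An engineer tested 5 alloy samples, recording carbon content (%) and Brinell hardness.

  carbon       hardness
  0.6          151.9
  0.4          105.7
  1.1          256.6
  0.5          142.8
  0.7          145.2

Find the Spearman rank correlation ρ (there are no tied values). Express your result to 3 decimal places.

Rank carbon: 3, 1, 5, 2, 4
Rank hardness: 4, 1, 5, 2, 3
d = rank(carbon) − rank(hardness): -1, 0, 0, 0, 1; Σd² = 2
ρ = 1 − 6Σd² / [n(n²−1)] = 1 − 6×2 / (5×24) = 1 − 12/120 ≈ 0.900

0.900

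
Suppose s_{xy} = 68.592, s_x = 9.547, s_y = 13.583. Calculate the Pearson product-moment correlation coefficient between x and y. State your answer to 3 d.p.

r = Cov(x,y) / (s_x · s_y) = 68.592 / (9.547 × 13.583)
  = 68.592 / 129.6769 ≈ 0.529

0.529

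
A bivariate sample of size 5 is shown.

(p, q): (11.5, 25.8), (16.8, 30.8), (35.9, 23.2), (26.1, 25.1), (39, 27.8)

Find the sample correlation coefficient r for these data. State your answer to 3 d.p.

-0.330

n = 5, Σp = 129.3, Σq = 132.7, Σp² = 3905.51, Σq² = 3555.37, Σpq = 3386.33
nΣpq − ΣpΣq = 16931.65 − 17158.11 = -226.46
nΣp² − (Σp)² = 19527.55 − 16718.49 = 2809.06; nΣq² − (Σq)² = 17776.85 − 17609.29 = 167.56
r = -226.46 / √(2809.06 × 167.56) = -226.46 / 686.0657 ≈ -0.330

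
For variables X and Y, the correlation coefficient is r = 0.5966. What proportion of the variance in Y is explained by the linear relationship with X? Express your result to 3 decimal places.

0.356

r² = (0.5966)² = 0.356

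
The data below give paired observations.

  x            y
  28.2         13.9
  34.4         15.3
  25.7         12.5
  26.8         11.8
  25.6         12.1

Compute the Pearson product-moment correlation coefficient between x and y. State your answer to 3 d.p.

0.917

n = 5, Σx = 140.7, Σy = 65.6, Σx² = 4012.69, Σy² = 869.2, Σxy = 1865.55
nΣxy − ΣxΣy = 9327.75 − 9229.92 = 97.83
nΣx² − (Σx)² = 20063.45 − 19796.49 = 266.96; nΣy² − (Σy)² = 4346 − 4303.36 = 42.64
r = 97.83 / √(266.96 × 42.64) = 97.83 / 106.6920 ≈ 0.917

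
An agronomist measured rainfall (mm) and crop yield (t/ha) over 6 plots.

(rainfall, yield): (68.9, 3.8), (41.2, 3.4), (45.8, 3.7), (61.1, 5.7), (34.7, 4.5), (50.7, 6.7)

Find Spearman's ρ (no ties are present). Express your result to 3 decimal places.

Rank rainfall: 6, 2, 3, 5, 1, 4
Rank yield: 3, 1, 2, 5, 4, 6
d = rank(rainfall) − rank(yield): 3, 1, 1, 0, -3, -2; Σd² = 24
ρ = 1 − 6Σd² / [n(n²−1)] = 1 − 6×24 / (6×35) = 1 − 144/210 ≈ 0.314

0.314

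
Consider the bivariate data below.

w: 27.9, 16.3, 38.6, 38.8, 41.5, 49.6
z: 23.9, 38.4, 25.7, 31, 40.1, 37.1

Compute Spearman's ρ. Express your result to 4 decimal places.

0.3143

Rank w: 2, 1, 3, 4, 5, 6
Rank z: 1, 5, 2, 3, 6, 4
d = rank(w) − rank(z): 1, -4, 1, 1, -1, 2; Σd² = 24
ρ = 1 − 6Σd² / [n(n²−1)] = 1 − 6×24 / (6×35) = 1 − 144/210 ≈ 0.3143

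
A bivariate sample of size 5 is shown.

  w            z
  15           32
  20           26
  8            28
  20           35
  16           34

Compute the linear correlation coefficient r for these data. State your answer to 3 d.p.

n = 5, Σw = 79, Σz = 155, Σw² = 1345, Σz² = 4865, Σwz = 2468
nΣwz − ΣwΣz = 12340 − 12245 = 95
nΣw² − (Σw)² = 6725 − 6241 = 484; nΣz² − (Σz)² = 24325 − 24025 = 300
r = 95 / √(484 × 300) = 95 / 381.0512 ≈ 0.249

0.249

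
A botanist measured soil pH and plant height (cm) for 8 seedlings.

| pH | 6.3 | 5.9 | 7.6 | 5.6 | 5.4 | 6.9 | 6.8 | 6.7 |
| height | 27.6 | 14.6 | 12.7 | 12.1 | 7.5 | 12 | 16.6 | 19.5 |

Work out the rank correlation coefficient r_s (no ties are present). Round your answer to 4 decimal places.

0.2143

Rank pH: 4, 3, 8, 2, 1, 7, 6, 5
Rank height: 8, 5, 4, 3, 1, 2, 6, 7
d = rank(pH) − rank(height): -4, -2, 4, -1, 0, 5, 0, -2; Σd² = 66
ρ = 1 − 6Σd² / [n(n²−1)] = 1 − 6×66 / (8×63) = 1 − 396/504 ≈ 0.2143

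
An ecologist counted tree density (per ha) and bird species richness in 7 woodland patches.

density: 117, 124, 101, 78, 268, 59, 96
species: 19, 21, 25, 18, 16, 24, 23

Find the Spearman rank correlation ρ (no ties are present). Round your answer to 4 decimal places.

-0.4643

Rank density: 5, 6, 4, 2, 7, 1, 3
Rank species: 3, 4, 7, 2, 1, 6, 5
d = rank(density) − rank(species): 2, 2, -3, 0, 6, -5, -2; Σd² = 82
ρ = 1 − 6Σd² / [n(n²−1)] = 1 − 6×82 / (7×48) = 1 − 492/336 ≈ -0.4643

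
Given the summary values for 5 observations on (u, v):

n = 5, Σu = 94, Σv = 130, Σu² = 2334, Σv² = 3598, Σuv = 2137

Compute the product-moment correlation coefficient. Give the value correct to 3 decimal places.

r = (nΣuv − ΣuΣv) / √[(nΣu² − (Σu)²)(nΣv² − (Σv)²)]
Numerator: 5×2137 − 94×130 = -1535
Denominator: √[(11670 − 8836)(17990 − 16900)] = √[2834 × 1090] = 1757.5722
r = -1535 / 1757.5722 ≈ -0.873

-0.873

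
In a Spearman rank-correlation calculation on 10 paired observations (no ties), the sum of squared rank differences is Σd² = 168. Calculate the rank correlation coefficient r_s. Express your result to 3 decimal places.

ρ = 1 − 6Σd² / [n(n²−1)] = 1 − 6×168 / (10×99)
  = 1 − 1008/990 = 1 − 1.0182 ≈ -0.018

-0.018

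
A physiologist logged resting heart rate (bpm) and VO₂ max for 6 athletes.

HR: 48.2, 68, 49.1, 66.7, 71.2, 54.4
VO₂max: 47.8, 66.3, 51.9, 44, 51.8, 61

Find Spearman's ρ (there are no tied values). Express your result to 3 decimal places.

0.200

Rank HR: 1, 5, 2, 4, 6, 3
Rank VO₂max: 2, 6, 4, 1, 3, 5
d = rank(HR) − rank(VO₂max): -1, -1, -2, 3, 3, -2; Σd² = 28
ρ = 1 − 6Σd² / [n(n²−1)] = 1 − 6×28 / (6×35) = 1 − 168/210 ≈ 0.200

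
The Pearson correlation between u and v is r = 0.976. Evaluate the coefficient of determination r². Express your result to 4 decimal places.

0.9526

r² = (0.976)² = 0.9526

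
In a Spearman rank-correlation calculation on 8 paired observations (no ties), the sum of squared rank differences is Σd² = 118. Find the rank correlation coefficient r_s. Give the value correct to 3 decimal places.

-0.405

ρ = 1 − 6Σd² / [n(n²−1)] = 1 − 6×118 / (8×63)
  = 1 − 708/504 = 1 − 1.4048 ≈ -0.405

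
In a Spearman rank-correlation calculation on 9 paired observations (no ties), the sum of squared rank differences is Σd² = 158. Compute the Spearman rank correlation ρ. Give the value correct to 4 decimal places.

ρ = 1 − 6Σd² / [n(n²−1)] = 1 − 6×158 / (9×80)
  = 1 − 948/720 = 1 − 1.31667 ≈ -0.3167

-0.3167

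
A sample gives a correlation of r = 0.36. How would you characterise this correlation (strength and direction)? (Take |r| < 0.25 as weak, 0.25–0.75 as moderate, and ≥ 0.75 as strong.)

moderate positive

r = 0.36 > 0 so the relationship is positive.
|r| = 0.36, which falls in the moderate range.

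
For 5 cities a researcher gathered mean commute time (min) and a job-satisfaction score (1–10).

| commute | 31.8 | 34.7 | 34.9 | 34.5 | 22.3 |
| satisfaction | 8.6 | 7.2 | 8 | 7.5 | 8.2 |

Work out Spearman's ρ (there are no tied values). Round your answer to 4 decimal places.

Rank commute: 2, 4, 5, 3, 1
Rank satisfaction: 5, 1, 3, 2, 4
d = rank(commute) − rank(satisfaction): -3, 3, 2, 1, -3; Σd² = 32
ρ = 1 − 6Σd² / [n(n²−1)] = 1 − 6×32 / (5×24) = 1 − 192/120 ≈ -0.6000

-0.6000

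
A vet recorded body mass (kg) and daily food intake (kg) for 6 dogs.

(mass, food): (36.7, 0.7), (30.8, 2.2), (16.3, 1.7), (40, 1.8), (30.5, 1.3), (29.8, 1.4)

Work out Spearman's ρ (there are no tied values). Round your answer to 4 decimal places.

Rank mass: 5, 4, 1, 6, 3, 2
Rank food: 1, 6, 4, 5, 2, 3
d = rank(mass) − rank(food): 4, -2, -3, 1, 1, -1; Σd² = 32
ρ = 1 − 6Σd² / [n(n²−1)] = 1 − 6×32 / (6×35) = 1 − 192/210 ≈ 0.0857

0.0857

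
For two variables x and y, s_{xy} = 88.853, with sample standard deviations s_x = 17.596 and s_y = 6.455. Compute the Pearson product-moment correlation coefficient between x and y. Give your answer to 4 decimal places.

r = Cov(x,y) / (s_x · s_y) = 88.853 / (17.596 × 6.455)
  = 88.853 / 113.5822 ≈ 0.7823

0.7823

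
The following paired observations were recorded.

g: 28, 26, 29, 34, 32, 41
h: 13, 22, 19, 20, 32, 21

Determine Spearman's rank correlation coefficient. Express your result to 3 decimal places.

Rank g: 2, 1, 3, 5, 4, 6
Rank h: 1, 5, 2, 3, 6, 4
d = rank(g) − rank(h): 1, -4, 1, 2, -2, 2; Σd² = 30
ρ = 1 − 6Σd² / [n(n²−1)] = 1 − 6×30 / (6×35) = 1 − 180/210 ≈ 0.143

0.143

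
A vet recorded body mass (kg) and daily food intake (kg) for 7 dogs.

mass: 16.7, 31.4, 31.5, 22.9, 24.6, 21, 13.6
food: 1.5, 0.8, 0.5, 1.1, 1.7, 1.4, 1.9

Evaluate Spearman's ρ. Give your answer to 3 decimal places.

Rank mass: 2, 6, 7, 4, 5, 3, 1
Rank food: 5, 2, 1, 3, 6, 4, 7
d = rank(mass) − rank(food): -3, 4, 6, 1, -1, -1, -6; Σd² = 100
ρ = 1 − 6Σd² / [n(n²−1)] = 1 − 6×100 / (7×48) = 1 − 600/336 ≈ -0.786

-0.786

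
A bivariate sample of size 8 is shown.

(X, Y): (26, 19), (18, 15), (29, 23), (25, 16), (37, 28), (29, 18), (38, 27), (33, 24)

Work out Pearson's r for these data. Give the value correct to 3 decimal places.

0.931

n = 8, ΣX = 235, ΣY = 170, ΣX² = 7209, ΣY² = 3784, ΣXY = 5207
nΣXY − ΣXΣY = 41656 − 39950 = 1706
nΣX² − (ΣX)² = 57672 − 55225 = 2447; nΣY² − (ΣY)² = 30272 − 28900 = 1372
r = 1706 / √(2447 × 1372) = 1706 / 1832.2893 ≈ 0.931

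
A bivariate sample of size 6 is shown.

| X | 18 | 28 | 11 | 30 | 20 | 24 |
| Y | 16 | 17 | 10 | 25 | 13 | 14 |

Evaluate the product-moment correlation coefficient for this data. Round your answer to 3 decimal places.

0.815

n = 6, ΣX = 131, ΣY = 95, ΣX² = 3105, ΣY² = 1635, ΣXY = 2220
nΣXY − ΣXΣY = 13320 − 12445 = 875
nΣX² − (ΣX)² = 18630 − 17161 = 1469; nΣY² − (ΣY)² = 9810 − 9025 = 785
r = 875 / √(1469 × 785) = 875 / 1073.8552 ≈ 0.815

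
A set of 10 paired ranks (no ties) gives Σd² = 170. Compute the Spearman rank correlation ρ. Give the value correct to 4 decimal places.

-0.0303

ρ = 1 − 6Σd² / [n(n²−1)] = 1 − 6×170 / (10×99)
  = 1 − 1020/990 = 1 − 1.03030 ≈ -0.0303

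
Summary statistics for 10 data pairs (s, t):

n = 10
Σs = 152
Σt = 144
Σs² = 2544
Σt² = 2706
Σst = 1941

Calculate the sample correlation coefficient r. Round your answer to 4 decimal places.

r = (nΣst − ΣsΣt) / √[(nΣs² − (Σs)²)(nΣt² − (Σt)²)]
Numerator: 10×1941 − 152×144 = -2478
Denominator: √[(25440 − 23104)(27060 − 20736)] = √[2336 × 6324] = 3843.5484
r = -2478 / 3843.5484 ≈ -0.6447

-0.6447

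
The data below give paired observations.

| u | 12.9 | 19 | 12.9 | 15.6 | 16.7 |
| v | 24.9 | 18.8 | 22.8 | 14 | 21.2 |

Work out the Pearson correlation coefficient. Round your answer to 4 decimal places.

-0.5322

n = 5, Σu = 77.1, Σv = 101.7, Σu² = 1216.07, Σv² = 2138.73, Σuv = 1544.97
nΣuv − ΣuΣv = 7724.85 − 7841.07 = -116.22
nΣu² − (Σu)² = 6080.35 − 5944.41 = 135.94; nΣv² − (Σv)² = 10693.65 − 10342.89 = 350.76
r = -116.22 / √(135.94 × 350.76) = -116.22 / 218.3628 ≈ -0.5322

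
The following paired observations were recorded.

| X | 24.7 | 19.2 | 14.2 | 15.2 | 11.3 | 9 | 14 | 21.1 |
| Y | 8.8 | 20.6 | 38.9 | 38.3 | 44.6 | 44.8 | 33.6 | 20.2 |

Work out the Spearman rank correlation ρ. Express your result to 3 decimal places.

Rank X: 8, 6, 4, 5, 2, 1, 3, 7
Rank Y: 1, 3, 6, 5, 7, 8, 4, 2
d = rank(X) − rank(Y): 7, 3, -2, 0, -5, -7, -1, 5; Σd² = 162
ρ = 1 − 6Σd² / [n(n²−1)] = 1 − 6×162 / (8×63) = 1 − 972/504 ≈ -0.929

-0.929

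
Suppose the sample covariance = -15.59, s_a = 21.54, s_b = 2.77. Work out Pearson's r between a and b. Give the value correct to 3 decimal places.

-0.261

r = Cov(a,b) / (s_a · s_b) = -15.59 / (21.54 × 2.77)
  = -15.59 / 59.6658 ≈ -0.261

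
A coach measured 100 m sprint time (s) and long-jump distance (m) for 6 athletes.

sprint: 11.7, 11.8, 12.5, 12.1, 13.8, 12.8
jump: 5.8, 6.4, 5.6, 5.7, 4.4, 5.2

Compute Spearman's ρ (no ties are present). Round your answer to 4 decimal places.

-0.9429

Rank sprint: 1, 2, 4, 3, 6, 5
Rank jump: 5, 6, 3, 4, 1, 2
d = rank(sprint) − rank(jump): -4, -4, 1, -1, 5, 3; Σd² = 68
ρ = 1 − 6Σd² / [n(n²−1)] = 1 − 6×68 / (6×35) = 1 − 408/210 ≈ -0.9429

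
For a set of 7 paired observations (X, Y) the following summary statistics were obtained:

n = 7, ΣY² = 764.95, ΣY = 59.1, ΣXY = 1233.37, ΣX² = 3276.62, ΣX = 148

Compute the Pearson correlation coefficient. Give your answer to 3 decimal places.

-0.082

r = (nΣXY − ΣXΣY) / √[(nΣX² − (ΣX)²)(nΣY² − (ΣY)²)]
Numerator: 7×1233.37 − 148×59.1 = -113.21
Denominator: √[(22936.34 − 21904)(5354.65 − 3492.81)] = √[1032.34 × 1861.84] = 1386.3809
r = -113.21 / 1386.3809 ≈ -0.082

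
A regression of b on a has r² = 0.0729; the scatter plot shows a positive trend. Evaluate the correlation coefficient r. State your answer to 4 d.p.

|r| = √0.0729 = 0.2700
The association is positive, so r = 0.2700.

0.2700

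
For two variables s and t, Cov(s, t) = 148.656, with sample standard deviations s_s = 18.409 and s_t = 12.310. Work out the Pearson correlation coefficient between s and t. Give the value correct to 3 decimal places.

0.656

r = Cov(s,t) / (s_s · s_t) = 148.656 / (18.409 × 12.310)
  = 148.656 / 226.6148 ≈ 0.656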